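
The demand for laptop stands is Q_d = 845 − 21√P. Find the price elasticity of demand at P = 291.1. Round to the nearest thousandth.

-0.368

At P = 291.1, Q_d = 486.7053.
dQ_d/dP = −21/(2√P) = −21/(2·17.0617).
Point elasticity E = (dQ_d/dP)·(P/Q_d) = -0.6154 × 291.1/486.7053 ≈ -0.368.
|E| < 1, so demand is inelastic at this price.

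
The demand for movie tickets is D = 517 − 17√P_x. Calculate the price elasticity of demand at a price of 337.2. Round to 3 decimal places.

-0.762

At P_x = 337.2, D = 204.8289.
dD/dP_x = −17/(2√P_x) = −17/(2·18.363).
Point elasticity E = (dD/dP_x)·(P_x/D) = -0.4629 × 337.2/204.8289 ≈ -0.762.
|E| < 1, so demand is inelastic at this price.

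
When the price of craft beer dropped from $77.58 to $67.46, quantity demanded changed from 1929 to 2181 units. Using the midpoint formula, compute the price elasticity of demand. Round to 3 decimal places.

%Δq = (2181 − 1929)/[(1929 + 2181)/2] = 252/2055 ≈ 0.1226.
%Δp = (67.46 − 77.58)/[(77.58 + 67.46)/2] = -10.12/72.52 ≈ -0.1395.
Arc elasticity E = %Δq/%Δp ≈ 0.1226/-0.1395 ≈ -0.879.
|E| < 1: demand is inelastic over this range.

-0.879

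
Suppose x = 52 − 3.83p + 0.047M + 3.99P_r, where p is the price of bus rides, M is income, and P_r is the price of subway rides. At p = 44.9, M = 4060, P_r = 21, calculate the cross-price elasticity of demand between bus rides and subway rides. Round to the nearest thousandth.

x = 52 − 3.83(44.9) + 0.047(4060) + 3.99(21) = 52 − 171.967 + 190.82 + 83.79 = 154.643.
∂x/∂P_r = +3.99, so E_xy = 3.99·(21/154.643) ≈ 0.542.
E_xy > 0: the goods are substitutes.

0.542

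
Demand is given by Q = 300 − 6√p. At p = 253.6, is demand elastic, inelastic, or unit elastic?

At p = 253.6, Q = 204.4511.
dQ/dp = −6/(2√p) = −6/(2·15.9248).
Point elasticity E = (dQ/dp)·(p/Q) = -0.1884 × 253.6/204.4511 ≈ -0.234.
|E| ≈ 0.234 < 1, so demand is inelastic.

inelastic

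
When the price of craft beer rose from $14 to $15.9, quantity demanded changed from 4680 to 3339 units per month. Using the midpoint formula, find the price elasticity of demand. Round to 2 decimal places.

%Δq = (3339 − 4680)/[(4680 + 3339)/2] = -1341/4009.5 ≈ -0.3345.
%ΔP = (15.9 − 14)/[(14 + 15.9)/2] = 1.9/14.95 ≈ 0.1271.
Arc elasticity E = %Δq/%ΔP ≈ -0.3345/0.1271 ≈ -2.63.
|E| > 1: demand is elastic over this range.

-2.63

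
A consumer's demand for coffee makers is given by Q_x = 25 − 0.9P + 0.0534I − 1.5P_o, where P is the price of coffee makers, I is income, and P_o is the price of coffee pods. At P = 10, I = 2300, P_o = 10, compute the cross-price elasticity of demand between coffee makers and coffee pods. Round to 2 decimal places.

-0.12

First evaluate Q_x: 25 − 0.9(10) + 0.0534(2300) − 1.5(10) = 25 − 9 + 122.82 − 15 = 123.82.
∂Q_x/∂P_o = −1.5, so E_xy = -1.5·(10/123.82) ≈ -0.12.
E_xy < 0: the goods are complements.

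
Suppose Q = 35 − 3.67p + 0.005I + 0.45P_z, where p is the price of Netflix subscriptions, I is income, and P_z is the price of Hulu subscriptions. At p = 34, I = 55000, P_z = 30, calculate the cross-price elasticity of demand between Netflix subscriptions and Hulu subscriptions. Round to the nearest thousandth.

0.068

At the given point, Q = 35 − 3.67(34) + 0.005(55000) + 0.45(30) = 35 − 124.78 + 275 + 13.5 = 198.72.
∂Q/∂P_z = +0.45, so E_xy = 0.45·(30/198.72) ≈ 0.068.
E_xy > 0: the goods are substitutes.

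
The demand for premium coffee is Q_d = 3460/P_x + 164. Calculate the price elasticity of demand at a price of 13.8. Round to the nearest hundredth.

At P_x = 13.8, Q_d = 414.7246.
dQ_d/dP_x = −3460/P_x² = −18.1685.
Point elasticity E = (dQ_d/dP_x)·(P_x/Q_d) = -18.1685 × 13.8/414.7246 ≈ -0.60.
|E| < 1, so demand is inelastic at this price.

-0.60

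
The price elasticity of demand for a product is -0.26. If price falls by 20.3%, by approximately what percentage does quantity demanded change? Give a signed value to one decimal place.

%ΔQ ≈ E × %ΔP = (-0.26) × (-20.3%) ≈ 5.3%.

5.3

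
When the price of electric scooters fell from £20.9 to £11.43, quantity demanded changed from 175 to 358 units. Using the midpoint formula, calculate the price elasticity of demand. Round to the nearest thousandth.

%Δq = (358 − 175)/[(175 + 358)/2] = 183/266.5 ≈ 0.6867.
%Δp = (11.43 − 20.9)/[(20.9 + 11.43)/2] = -9.47/16.165 ≈ -0.5858.
Arc elasticity E = %Δq/%Δp ≈ 0.6867/-0.5858 ≈ -1.172.
|E| > 1: demand is elastic over this range.

-1.172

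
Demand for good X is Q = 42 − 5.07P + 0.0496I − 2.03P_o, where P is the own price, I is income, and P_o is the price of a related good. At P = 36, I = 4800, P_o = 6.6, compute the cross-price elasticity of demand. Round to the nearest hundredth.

-0.16

Q = 42 − 5.07(36) + 0.0496(4800) − 2.03(6.6) = 42 − 182.52 + 238.08 − 13.398 = 84.162.
∂Q/∂P_o = −2.03, so E_xy = -2.03·(6.6/84.162) ≈ -0.16.
E_xy < 0: the goods are complements.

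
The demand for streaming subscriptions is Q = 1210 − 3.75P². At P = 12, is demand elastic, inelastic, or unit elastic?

elastic

At P = 12, Q = 670.
dQ/dP = −2·3.75·P = −90.
Point elasticity E = (dQ/dP)·(P/Q) = -90 × 12/670 ≈ -1.612.
|E| ≈ 1.612 > 1, so demand is elastic.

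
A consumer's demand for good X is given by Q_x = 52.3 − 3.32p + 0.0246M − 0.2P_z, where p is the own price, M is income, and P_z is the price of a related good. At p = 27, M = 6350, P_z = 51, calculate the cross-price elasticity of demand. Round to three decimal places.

-0.094

First evaluate Q_x: 52.3 − 3.32(27) + 0.0246(6350) − 0.2(51) = 52.3 − 89.64 + 156.21 − 10.2 = 108.67.
∂Q_x/∂P_z = −0.2, so E_xy = -0.2·(51/108.67) ≈ -0.094.
E_xy < 0: the goods are complements.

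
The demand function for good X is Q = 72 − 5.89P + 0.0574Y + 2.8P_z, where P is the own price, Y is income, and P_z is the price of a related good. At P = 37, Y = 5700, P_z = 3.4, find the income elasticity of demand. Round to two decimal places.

Evaluating quantity at (P, Y, P_z) gives Q = 72 − 5.89(37) + 0.0574(5700) + 2.8(3.4) = 72 − 217.93 + 327.18 + 9.52 = 190.77.
∂Q/∂Y = +0.0574, so E_I = 0.0574·(5700/190.77) ≈ 1.72.
E_I > 1: normal good (luxury).

1.72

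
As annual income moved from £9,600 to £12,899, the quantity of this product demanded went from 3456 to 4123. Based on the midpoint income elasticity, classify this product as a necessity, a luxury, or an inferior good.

necessity

%ΔQ = (4123 − 3456)/[(3456+4123)/2] = 667/3789.5 ≈ 0.1760.
%ΔI = (12,899 − 9,600)/[(9,600+12,899)/2] = 3299/11249.5 ≈ 0.2933.
E_I = %ΔQ/%ΔI ≈ 0.600.
E_I ∈ (0,1): normal good (necessity).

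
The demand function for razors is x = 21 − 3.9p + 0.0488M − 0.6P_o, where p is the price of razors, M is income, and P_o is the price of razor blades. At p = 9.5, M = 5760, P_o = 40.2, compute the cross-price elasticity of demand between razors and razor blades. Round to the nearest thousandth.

-0.100

At the given point, x = 21 − 3.9(9.5) + 0.0488(5760) − 0.6(40.2) = 21 − 37.05 + 281.088 − 24.12 = 240.918.
∂x/∂P_o = −0.6, so E_xy = -0.6·(40.2/240.918) ≈ -0.100.
E_xy < 0: the goods are complements.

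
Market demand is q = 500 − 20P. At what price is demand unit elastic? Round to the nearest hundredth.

12.50

For linear demand q = a − bP, E = −bP/(a − bP). |E| = 1 ⇒ bP = a − bP ⇒ P = a/(2b).
P = 500/(2·20) = 12.50.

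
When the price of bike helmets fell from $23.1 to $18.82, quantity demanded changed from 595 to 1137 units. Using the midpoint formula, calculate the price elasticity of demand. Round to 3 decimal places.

-3.065

%Δq = (1137 − 595)/[(595 + 1137)/2] = 542/866 ≈ 0.6259.
%ΔP = (18.82 − 23.1)/[(23.1 + 18.82)/2] = -4.28/20.96 ≈ -0.2042.
Arc elasticity E = %Δq/%ΔP ≈ 0.6259/-0.2042 ≈ -3.065.
|E| > 1: demand is elastic over this range.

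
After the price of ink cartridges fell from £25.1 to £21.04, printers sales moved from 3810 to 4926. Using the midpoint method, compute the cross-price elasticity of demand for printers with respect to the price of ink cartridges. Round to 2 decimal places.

%ΔQ_x = (4926 − 3810)/[(3810+4926)/2] = 1116/4368 ≈ 0.2555.
%ΔP_y = (21.04 − 25.1)/[(25.1+21.04)/2] ≈ -0.1760.
E_xy = 0.2555/-0.1760 ≈ -1.45.
E_xy < 0, so printers and ink cartridges are complements.

-1.45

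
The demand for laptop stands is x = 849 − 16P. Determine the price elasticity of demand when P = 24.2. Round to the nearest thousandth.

At P = 24.2, x = 461.8.
dx/dP = −16.
Point elasticity E = (dx/dP)·(P/x) = -16 × 24.2/461.8 ≈ -0.838.
|E| < 1, so demand is inelastic at this price.

-0.838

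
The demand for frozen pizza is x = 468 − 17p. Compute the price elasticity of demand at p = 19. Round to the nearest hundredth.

At p = 19, x = 145.
dx/dp = −17.
Point elasticity E = (dx/dp)·(p/x) = -17 × 19/145 ≈ -2.23.
|E| > 1, so demand is elastic at this price.

-2.23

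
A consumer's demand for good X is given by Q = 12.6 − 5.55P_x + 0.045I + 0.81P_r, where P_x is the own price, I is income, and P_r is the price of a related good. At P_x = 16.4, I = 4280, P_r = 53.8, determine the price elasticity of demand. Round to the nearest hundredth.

Evaluating quantity at (P_x, I, P_r) gives Q = 12.6 − 5.55(16.4) + 0.045(4280) + 0.81(53.8) = 12.6 − 91.02 + 192.6 + 43.578 = 157.758.
∂Q/∂P_x = −5.55, so E_p = (−5.55)·(16.4/157.758) ≈ -0.58.
|E_p| < 1: demand is inelastic.

-0.58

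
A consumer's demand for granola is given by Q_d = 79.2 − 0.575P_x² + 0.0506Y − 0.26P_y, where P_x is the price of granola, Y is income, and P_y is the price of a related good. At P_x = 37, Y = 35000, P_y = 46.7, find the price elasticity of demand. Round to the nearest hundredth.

-1.50

Substituting, Q_d = 79.2 − 0.575(37)² + 0.0506(35000) − 0.26(46.7) = 79.2 − 787.175 + 1771 − 12.142 = 1050.883.
∂Q_d/∂P_x = −2·0.575·P_x = -42.55, so E_p = -42.55·(37/1050.883) ≈ -1.50.
|E_p| > 1: demand is elastic.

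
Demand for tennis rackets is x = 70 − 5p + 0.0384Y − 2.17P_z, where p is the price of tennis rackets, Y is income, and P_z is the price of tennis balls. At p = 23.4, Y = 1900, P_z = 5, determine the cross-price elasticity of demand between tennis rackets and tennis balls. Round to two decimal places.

At the given point, x = 70 − 5(23.4) + 0.0384(1900) − 2.17(5) = 70 − 117 + 72.96 − 10.85 = 15.11.
∂x/∂P_z = −2.17, so E_xy = -2.17·(5/15.11) ≈ -0.72.
E_xy < 0: the goods are complements.

-0.72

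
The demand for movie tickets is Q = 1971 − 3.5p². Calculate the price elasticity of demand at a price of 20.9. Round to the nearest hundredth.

At p = 20.9, Q = 442.165.
dQ/dp = −2·3.5·p = −146.3.
Point elasticity E = (dQ/dp)·(p/Q) = -146.3 × 20.9/442.165 ≈ -6.92.
|E| > 1, so demand is elastic at this price.

-6.92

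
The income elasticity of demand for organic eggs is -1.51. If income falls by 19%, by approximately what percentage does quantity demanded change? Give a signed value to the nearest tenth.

28.7

%ΔQ ≈ E × %ΔI = (-1.51) × (-19%) ≈ 28.7%.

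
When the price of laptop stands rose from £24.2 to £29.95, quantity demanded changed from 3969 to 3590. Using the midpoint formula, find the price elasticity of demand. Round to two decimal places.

-0.47

%Δq = (3590 − 3969)/[(3969 + 3590)/2] = -379/3779.5 ≈ -0.1003.
%Δp = (29.95 − 24.2)/[(24.2 + 29.95)/2] = 5.75/27.075 ≈ 0.2124.
Arc elasticity E = %Δq/%Δp ≈ -0.1003/0.2124 ≈ -0.47.
|E| < 1: demand is inelastic over this range.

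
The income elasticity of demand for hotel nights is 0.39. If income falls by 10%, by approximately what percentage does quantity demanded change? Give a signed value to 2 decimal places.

-3.90

%ΔQ ≈ E × %ΔI = (0.39) × (-10%) = -3.90%.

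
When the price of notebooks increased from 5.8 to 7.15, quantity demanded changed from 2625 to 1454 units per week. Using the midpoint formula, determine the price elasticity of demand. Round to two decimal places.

-2.75

%ΔQ = (1454 − 2625)/[(2625 + 1454)/2] = -1171/2039.5 ≈ -0.5742.
%Δp = (7.15 − 5.8)/[(5.8 + 7.15)/2] = 1.35/6.475 ≈ 0.2085.
Arc elasticity E = %ΔQ/%Δp ≈ -0.5742/0.2085 ≈ -2.75.
|E| > 1: demand is elastic over this range.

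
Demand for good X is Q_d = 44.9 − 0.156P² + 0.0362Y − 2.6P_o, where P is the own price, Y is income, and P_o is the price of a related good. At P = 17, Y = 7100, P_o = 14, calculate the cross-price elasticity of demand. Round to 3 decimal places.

At the given point, Q_d = 44.9 − 0.156(17)² + 0.0362(7100) − 2.6(14) = 44.9 − 45.084 + 257.02 − 36.4 = 220.436.
∂Q_d/∂P_o = −2.6, so E_xy = -2.6·(14/220.436) ≈ -0.165.
E_xy < 0: the goods are complements.

-0.165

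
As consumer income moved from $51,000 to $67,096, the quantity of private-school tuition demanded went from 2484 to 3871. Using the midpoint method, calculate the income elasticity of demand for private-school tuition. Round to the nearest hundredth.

%ΔQ = (3871 − 2484)/[(2484+3871)/2] = 1387/3177.5 ≈ 0.4365.
%ΔM = (67,096 − 51,000)/[(51,000+67,096)/2] = 16096/59048 ≈ 0.2726.
E_I = %ΔQ/%ΔM ≈ 1.60.
E_I > 1: normal good (luxury).

1.60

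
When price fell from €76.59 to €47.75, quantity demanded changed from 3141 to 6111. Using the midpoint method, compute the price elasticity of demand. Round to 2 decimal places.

%ΔQ = (6111 − 3141)/[(3141 + 6111)/2] = 2970/4626 ≈ 0.6420.
%Δp = (47.75 − 76.59)/[(76.59 + 47.75)/2] = -28.84/62.17 ≈ -0.4639.
Arc elasticity E = %ΔQ/%Δp ≈ 0.6420/-0.4639 ≈ -1.38.
|E| > 1: demand is elastic over this range.

-1.38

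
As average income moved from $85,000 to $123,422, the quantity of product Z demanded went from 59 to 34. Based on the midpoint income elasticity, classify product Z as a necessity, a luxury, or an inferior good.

inferior

%ΔQ = (34 − 59)/[(59+34)/2] = -25/46.5 ≈ -0.5376.
%ΔI = (123,422 − 85,000)/[(85,000+123,422)/2] = 38422/104211 ≈ 0.3687.
E_I = %ΔQ/%ΔI ≈ -1.458.
E_I < 0: inferior good.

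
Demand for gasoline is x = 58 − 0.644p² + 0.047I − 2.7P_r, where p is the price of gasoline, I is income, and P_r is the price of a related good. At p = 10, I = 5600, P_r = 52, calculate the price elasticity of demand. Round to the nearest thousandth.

-1.107

First evaluate x: 58 − 0.644(10)² + 0.047(5600) − 2.7(52) = 58 − 64.4 + 263.2 − 140.4 = 116.4.
∂x/∂p = −2·0.644·p = -12.88, so E_p = -12.88·(10/116.4) ≈ -1.107.
|E_p| > 1: demand is elastic.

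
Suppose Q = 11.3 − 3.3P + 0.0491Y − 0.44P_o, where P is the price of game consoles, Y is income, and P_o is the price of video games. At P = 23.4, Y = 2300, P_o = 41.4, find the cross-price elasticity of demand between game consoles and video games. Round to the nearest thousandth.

-0.633

At the given point, Q = 11.3 − 3.3(23.4) + 0.0491(2300) − 0.44(41.4) = 11.3 − 77.22 + 112.93 − 18.216 = 28.794.
∂Q/∂P_o = −0.44, so E_xy = -0.44·(41.4/28.794) ≈ -0.633.
E_xy < 0: the goods are complements.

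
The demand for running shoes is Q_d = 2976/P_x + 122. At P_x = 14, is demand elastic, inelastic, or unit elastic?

inelastic

At P_x = 14, Q_d = 334.5714.
dQ_d/dP_x = −2976/P_x² = −15.1837.
Point elasticity E = (dQ_d/dP_x)·(P_x/Q_d) = -15.1837 × 14/334.5714 ≈ -0.635.
|E| ≈ 0.635 < 1, so demand is inelastic.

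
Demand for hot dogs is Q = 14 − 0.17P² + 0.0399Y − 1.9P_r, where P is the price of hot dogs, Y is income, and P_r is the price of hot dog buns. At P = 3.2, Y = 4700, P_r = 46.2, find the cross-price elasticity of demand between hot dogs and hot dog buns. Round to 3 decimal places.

-0.784

Evaluating quantity at (P, Y, P_r) gives Q = 14 − 0.17(3.2)² + 0.0399(4700) − 1.9(46.2) = 14 − 1.7408 + 187.53 − 87.78 = 112.0092.
∂Q/∂P_r = −1.9, so E_xy = -1.9·(46.2/112.0092) ≈ -0.784.
E_xy < 0: the goods are complements.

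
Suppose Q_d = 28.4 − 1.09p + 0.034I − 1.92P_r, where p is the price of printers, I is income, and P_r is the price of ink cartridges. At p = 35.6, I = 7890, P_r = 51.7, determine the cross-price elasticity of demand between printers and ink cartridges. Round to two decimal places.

-0.63

Substituting, Q_d = 28.4 − 1.09(35.6) + 0.034(7890) − 1.92(51.7) = 28.4 − 38.804 + 268.26 − 99.264 = 158.592.
∂Q_d/∂P_r = −1.92, so E_xy = -1.92·(51.7/158.592) ≈ -0.63.
E_xy < 0: the goods are complements.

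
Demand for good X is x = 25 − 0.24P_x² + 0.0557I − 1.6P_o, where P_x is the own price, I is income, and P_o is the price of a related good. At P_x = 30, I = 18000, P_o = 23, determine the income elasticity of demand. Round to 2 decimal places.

1.29

Substituting, x = 25 − 0.24(30)² + 0.0557(18000) − 1.6(23) = 25 − 216 + 1002.6 − 36.8 = 774.8.
∂x/∂I = +0.0557, so E_I = 0.0557·(18000/774.8) ≈ 1.29.
E_I > 1: normal good (luxury).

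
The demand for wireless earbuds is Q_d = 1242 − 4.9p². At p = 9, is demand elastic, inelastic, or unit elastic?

At p = 9, Q_d = 845.1.
dQ_d/dp = −2·4.9·p = −88.2.
Point elasticity E = (dQ_d/dp)·(p/Q_d) = -88.2 × 9/845.1 ≈ -0.939.
|E| ≈ 0.939 < 1, so demand is inelastic.

inelastic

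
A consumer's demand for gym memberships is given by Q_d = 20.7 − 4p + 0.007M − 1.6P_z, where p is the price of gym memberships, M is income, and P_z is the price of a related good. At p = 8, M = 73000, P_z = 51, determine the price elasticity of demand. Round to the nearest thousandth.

Q_d = 20.7 − 4(8) + 0.007(73000) − 1.6(51) = 20.7 − 32 + 511 − 81.6 = 418.1.
∂Q_d/∂p = −4, so E_p = (−4)·(8/418.1) ≈ -0.077.
|E_p| < 1: demand is inelastic.

-0.077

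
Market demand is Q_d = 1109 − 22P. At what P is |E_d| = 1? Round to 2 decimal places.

25.20

For linear demand Q_d = a − bP, E = −bP/(a − bP). |E| = 1 ⇒ bP = a − bP ⇒ P = a/(2b).
P = 1109/(2·22) ≈ 25.20.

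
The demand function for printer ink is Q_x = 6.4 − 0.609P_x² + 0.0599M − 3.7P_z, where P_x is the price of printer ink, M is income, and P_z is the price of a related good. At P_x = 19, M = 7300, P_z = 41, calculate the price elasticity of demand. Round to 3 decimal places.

Substituting, Q_x = 6.4 − 0.609(19)² + 0.0599(7300) − 3.7(41) = 6.4 − 219.849 + 437.27 − 151.7 = 72.121.
∂Q_x/∂P_x = −2·0.609·P_x = -23.142, so E_p = -23.142·(19/72.121) ≈ -6.097.
|E_p| > 1: demand is elastic.

-6.097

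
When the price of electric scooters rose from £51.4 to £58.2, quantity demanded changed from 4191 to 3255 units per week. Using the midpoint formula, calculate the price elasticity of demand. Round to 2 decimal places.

-2.03

%Δq = (3255 − 4191)/[(4191 + 3255)/2] = -936/3723 ≈ -0.2514.
%ΔP = (58.2 − 51.4)/[(51.4 + 58.2)/2] = 6.8/54.8 ≈ 0.1241.
Arc elasticity E = %Δq/%ΔP ≈ -0.2514/0.1241 ≈ -2.03.
|E| > 1: demand is elastic over this range.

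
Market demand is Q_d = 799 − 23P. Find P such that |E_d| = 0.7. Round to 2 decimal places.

Set −bP/(a − bP) = −0.7 ⇒ bP = 0.7(a − bP) ⇒ bP(1+0.7) = 0.7·a.
P = 0.7·799/(23·1.7) ≈ 14.30.

14.30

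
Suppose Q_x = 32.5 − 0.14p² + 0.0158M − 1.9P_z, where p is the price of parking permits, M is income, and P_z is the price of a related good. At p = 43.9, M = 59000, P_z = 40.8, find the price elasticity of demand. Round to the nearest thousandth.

Evaluating quantity at (p, M, P_z) gives Q_x = 32.5 − 0.14(43.9)² + 0.0158(59000) − 1.9(40.8) = 32.5 − 269.8094 + 932.2 − 77.52 = 617.3706.
∂Q_x/∂p = −2·0.14·p = -12.292, so E_p = -12.292·(43.9/617.3706) ≈ -0.874.
|E_p| < 1: demand is inelastic.

-0.874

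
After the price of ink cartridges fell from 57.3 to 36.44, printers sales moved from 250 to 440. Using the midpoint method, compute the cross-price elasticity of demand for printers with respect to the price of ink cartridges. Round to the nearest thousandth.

-1.237

%ΔQ_x = (440 − 250)/[(250+440)/2] = 190/345 ≈ 0.5507.
%ΔP_y = (36.44 − 57.3)/[(57.3+36.44)/2] ≈ -0.4451.
E_xy = 0.5507/-0.4451 ≈ -1.237.
E_xy < 0, so printers and ink cartridges are complements.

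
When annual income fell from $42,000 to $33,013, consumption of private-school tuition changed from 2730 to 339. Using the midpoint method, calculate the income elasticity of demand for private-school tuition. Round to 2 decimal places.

%ΔQ = (339 − 2730)/[(2730+339)/2] = -2391/1534.5 ≈ -1.5582.
%ΔY = (33,013 − 42,000)/[(42,000+33,013)/2] = -8987/37506.5 ≈ -0.2396.
E_I = %ΔQ/%ΔY ≈ 6.50.
E_I > 1: normal good (luxury).

6.50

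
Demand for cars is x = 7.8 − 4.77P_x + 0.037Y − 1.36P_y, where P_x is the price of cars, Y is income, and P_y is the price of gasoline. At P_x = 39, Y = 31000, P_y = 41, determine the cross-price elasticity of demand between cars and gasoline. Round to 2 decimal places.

-0.06

First evaluate x: 7.8 − 4.77(39) + 0.037(31000) − 1.36(41) = 7.8 − 186.03 + 1147 − 55.76 = 913.01.
∂x/∂P_y = −1.36, so E_xy = -1.36·(41/913.01) ≈ -0.06.
E_xy < 0: the goods are complements.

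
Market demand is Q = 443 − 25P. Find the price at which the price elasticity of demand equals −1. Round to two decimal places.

For linear demand Q = a − bP, E = −bP/(a − bP). |E| = 1 ⇒ bP = a − bP ⇒ P = a/(2b).
P = 443/(2·25) = 8.86.

8.86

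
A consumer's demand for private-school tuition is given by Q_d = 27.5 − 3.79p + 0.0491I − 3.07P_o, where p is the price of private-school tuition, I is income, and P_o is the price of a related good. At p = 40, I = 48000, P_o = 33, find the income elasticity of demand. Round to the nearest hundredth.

1.11

Substituting, Q_d = 27.5 − 3.79(40) + 0.0491(48000) − 3.07(33) = 27.5 − 151.6 + 2356.8 − 101.31 = 2131.39.
∂Q_d/∂I = +0.0491, so E_I = 0.0491·(48000/2131.39) ≈ 1.11.
E_I > 1: normal good (luxury).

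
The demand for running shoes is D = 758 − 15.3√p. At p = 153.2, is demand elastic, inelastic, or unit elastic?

At p = 153.2, D = 568.6258.
dD/dp = −15.3/(2√p) = −15.3/(2·12.3774).
Point elasticity E = (dD/dp)·(p/D) = -0.6181 × 153.2/568.6258 ≈ -0.167.
|E| ≈ 0.167 < 1, so demand is inelastic.

inelastic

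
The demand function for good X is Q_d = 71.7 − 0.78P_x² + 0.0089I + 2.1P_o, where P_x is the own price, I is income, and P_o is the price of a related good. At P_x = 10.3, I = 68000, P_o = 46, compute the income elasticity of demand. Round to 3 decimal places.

Substituting, Q_d = 71.7 − 0.78(10.3)² + 0.0089(68000) + 2.1(46) = 71.7 − 82.7502 + 605.2 + 96.6 = 690.7498.
∂Q_d/∂I = +0.0089, so E_I = 0.0089·(68000/690.7498) ≈ 0.876.
E_I ∈ (0,1): normal good (necessity).

0.876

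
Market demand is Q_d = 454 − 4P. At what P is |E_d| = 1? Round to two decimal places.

For linear demand Q_d = a − bP, E = −bP/(a − bP). |E| = 1 ⇒ bP = a − bP ⇒ P = a/(2b).
P = 454/(2·4) = 56.75.

56.75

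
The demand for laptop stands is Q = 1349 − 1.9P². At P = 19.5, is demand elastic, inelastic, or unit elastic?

At P = 19.5, Q = 626.525.
dQ/dP = −2·1.9·P = −74.1.
Point elasticity E = (dQ/dP)·(P/Q) = -74.1 × 19.5/626.525 ≈ -2.306.
|E| ≈ 2.306 > 1, so demand is elastic.

elastic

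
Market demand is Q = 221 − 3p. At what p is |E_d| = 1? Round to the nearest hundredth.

36.83

For linear demand Q = a − bp, E = −bp/(a − bp). |E| = 1 ⇒ bp = a − bp ⇒ p = a/(2b).
p = 221/(2·3) ≈ 36.83.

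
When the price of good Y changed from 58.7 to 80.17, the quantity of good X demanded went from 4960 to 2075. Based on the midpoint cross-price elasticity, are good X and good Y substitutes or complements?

complements

%ΔQ_x = (2075 − 4960)/[(4960+2075)/2] = -2885/3517.5 ≈ -0.8202.
%ΔP_y = (80.17 − 58.7)/[(58.7+80.17)/2] ≈ 0.3092.
E_xy = -0.8202/0.3092 ≈ -2.653.
E_xy < 0, so the goods are complements.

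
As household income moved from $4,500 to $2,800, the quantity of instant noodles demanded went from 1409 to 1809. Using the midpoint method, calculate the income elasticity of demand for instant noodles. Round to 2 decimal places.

%ΔQ = (1809 − 1409)/[(1409+1809)/2] = 400/1609 ≈ 0.2486.
%ΔI = (2,800 − 4,500)/[(4,500+2,800)/2] = -1700/3650 ≈ -0.4658.
E_I = %ΔQ/%ΔI ≈ -0.53.
E_I < 0: inferior good.

-0.53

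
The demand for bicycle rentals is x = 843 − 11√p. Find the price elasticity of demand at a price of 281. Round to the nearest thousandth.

At p = 281, x = 658.6064.
dx/dp = −11/(2√p) = −11/(2·16.7631).
Point elasticity E = (dx/dp)·(p/x) = -0.3281 × 281/658.6064 ≈ -0.140.
|E| < 1, so demand is inelastic at this price.

-0.140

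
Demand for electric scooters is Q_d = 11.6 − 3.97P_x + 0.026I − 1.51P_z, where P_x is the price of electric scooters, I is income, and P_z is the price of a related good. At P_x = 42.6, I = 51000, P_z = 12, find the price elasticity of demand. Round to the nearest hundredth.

Q_d = 11.6 − 3.97(42.6) + 0.026(51000) − 1.51(12) = 11.6 − 169.122 + 1326 − 18.12 = 1150.358.
∂Q_d/∂P_x = −3.97, so E_p = (−3.97)·(42.6/1150.358) ≈ -0.15.
|E_p| < 1: demand is inelastic.

-0.15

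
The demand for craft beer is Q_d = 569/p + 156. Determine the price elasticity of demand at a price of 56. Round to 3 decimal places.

At p = 56, Q_d = 166.1607.
dQ_d/dp = −569/p² = −0.1814.
Point elasticity E = (dQ_d/dp)·(p/Q_d) = -0.1814 × 56/166.1607 ≈ -0.061.
|E| < 1, so demand is inelastic at this price.

-0.061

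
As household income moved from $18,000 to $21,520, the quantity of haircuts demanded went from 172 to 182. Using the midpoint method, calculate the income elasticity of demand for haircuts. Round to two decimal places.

%ΔQ = (182 − 172)/[(172+182)/2] = 10/177 ≈ 0.0565.
%ΔI = (21,520 − 18,000)/[(18,000+21,520)/2] = 3520/19760 ≈ 0.1781.
E_I = %ΔQ/%ΔI ≈ 0.32.
E_I ∈ (0,1): normal good (necessity).

0.32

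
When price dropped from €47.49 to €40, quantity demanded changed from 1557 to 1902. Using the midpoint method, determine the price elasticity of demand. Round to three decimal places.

-1.165

%ΔQ = (1902 − 1557)/[(1557 + 1902)/2] = 345/1729.5 ≈ 0.1995.
%Δp = (40 − 47.49)/[(47.49 + 40)/2] = -7.49/43.745 ≈ -0.1712.
Arc elasticity E = %ΔQ/%Δp ≈ 0.1995/-0.1712 ≈ -1.165.
|E| > 1: demand is elastic over this range.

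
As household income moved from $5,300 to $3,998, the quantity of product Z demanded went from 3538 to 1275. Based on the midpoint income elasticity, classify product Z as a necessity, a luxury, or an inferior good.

%ΔQ = (1275 − 3538)/[(3538+1275)/2] = -2263/2406.5 ≈ -0.9404.
%ΔM = (3,998 − 5,300)/[(5,300+3,998)/2] = -1302/4649 ≈ -0.2801.
E_I = %ΔQ/%ΔM ≈ 3.358.
E_I > 1: normal good (luxury).

luxury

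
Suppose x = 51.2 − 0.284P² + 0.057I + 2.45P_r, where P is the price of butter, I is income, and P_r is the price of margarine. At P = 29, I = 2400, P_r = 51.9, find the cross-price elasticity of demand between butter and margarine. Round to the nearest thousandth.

At the given point, x = 51.2 − 0.284(29)² + 0.057(2400) + 2.45(51.9) = 51.2 − 238.844 + 136.8 + 127.155 = 76.311.
∂x/∂P_r = +2.45, so E_xy = 2.45·(51.9/76.311) ≈ 1.666.
E_xy > 0: the goods are substitutes.

1.666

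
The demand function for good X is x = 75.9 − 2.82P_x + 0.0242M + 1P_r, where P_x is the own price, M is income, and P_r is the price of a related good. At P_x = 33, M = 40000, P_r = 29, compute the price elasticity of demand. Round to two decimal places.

-0.09

Evaluating quantity at (P_x, M, P_r) gives x = 75.9 − 2.82(33) + 0.0242(40000) + 1(29) = 75.9 − 93.06 + 968 + 29 = 979.84.
∂x/∂P_x = −2.82, so E_p = (−2.82)·(33/979.84) ≈ -0.09.
|E_p| < 1: demand is inelastic.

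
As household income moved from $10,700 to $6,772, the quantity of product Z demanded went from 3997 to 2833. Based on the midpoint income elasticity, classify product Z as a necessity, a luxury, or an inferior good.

necessity

%ΔQ = (2833 − 3997)/[(3997+2833)/2] = -1164/3415 ≈ -0.3408.
%ΔI = (6,772 − 10,700)/[(10,700+6,772)/2] = -3928/8736 ≈ -0.4496.
E_I = %ΔQ/%ΔI ≈ 0.758.
E_I ∈ (0,1): normal good (necessity).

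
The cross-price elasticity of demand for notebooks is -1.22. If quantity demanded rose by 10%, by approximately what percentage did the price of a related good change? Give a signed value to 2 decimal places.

-8.20

%ΔQ ≈ E × %ΔP_y ⇒ %ΔP_y = %ΔQ / E = (10%)/(-1.22) ≈ -8.20%.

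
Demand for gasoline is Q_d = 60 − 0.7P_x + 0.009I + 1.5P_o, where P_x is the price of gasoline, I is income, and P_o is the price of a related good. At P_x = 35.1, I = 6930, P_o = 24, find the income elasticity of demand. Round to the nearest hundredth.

0.47

Q_d = 60 − 0.7(35.1) + 0.009(6930) + 1.5(24) = 60 − 24.57 + 62.37 + 36 = 133.8.
∂Q_d/∂I = +0.009, so E_I = 0.009·(6930/133.8) ≈ 0.47.
E_I ∈ (0,1): normal good (necessity).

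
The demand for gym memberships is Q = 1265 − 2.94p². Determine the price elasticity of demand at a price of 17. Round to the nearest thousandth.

-4.091

At p = 17, Q = 415.34.
dQ/dp = −2·2.94·p = −99.96.
Point elasticity E = (dQ/dp)·(p/Q) = -99.96 × 17/415.34 ≈ -4.091.
|E| > 1, so demand is elastic at this price.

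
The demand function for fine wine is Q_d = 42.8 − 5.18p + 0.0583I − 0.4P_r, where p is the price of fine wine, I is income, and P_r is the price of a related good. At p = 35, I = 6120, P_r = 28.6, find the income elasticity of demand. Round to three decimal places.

At the given point, Q_d = 42.8 − 5.18(35) + 0.0583(6120) − 0.4(28.6) = 42.8 − 181.3 + 356.796 − 11.44 = 206.856.
∂Q_d/∂I = +0.0583, so E_I = 0.0583·(6120/206.856) ≈ 1.725.
E_I > 1: normal good (luxury).

1.725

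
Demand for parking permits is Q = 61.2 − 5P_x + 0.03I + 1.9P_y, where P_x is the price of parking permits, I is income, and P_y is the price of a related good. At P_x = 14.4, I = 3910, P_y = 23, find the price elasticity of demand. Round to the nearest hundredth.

-0.48

At the given point, Q = 61.2 − 5(14.4) + 0.03(3910) + 1.9(23) = 61.2 − 72 + 117.3 + 43.7 = 150.2.
∂Q/∂P_x = −5, so E_p = (−5)·(14.4/150.2) ≈ -0.48.
|E_p| < 1: demand is inelastic.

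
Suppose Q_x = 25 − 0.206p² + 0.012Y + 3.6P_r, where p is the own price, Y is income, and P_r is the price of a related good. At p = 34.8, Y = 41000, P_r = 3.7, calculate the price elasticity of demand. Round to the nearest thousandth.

First evaluate Q_x: 25 − 0.206(34.8)² + 0.012(41000) + 3.6(3.7) = 25 − 249.4742 + 492 + 13.32 = 280.8458.
∂Q_x/∂p = −2·0.206·p = -14.3376, so E_p = -14.3376·(34.8/280.8458) ≈ -1.777.
|E_p| > 1: demand is elastic.

-1.777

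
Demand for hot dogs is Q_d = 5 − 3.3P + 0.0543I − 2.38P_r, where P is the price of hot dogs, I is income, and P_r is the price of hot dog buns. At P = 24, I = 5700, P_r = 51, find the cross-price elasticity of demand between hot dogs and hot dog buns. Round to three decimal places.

First evaluate Q_d: 5 − 3.3(24) + 0.0543(5700) − 2.38(51) = 5 − 79.2 + 309.51 − 121.38 = 113.93.
∂Q_d/∂P_r = −2.38, so E_xy = -2.38·(51/113.93) ≈ -1.065.
E_xy < 0: the goods are complements.

-1.065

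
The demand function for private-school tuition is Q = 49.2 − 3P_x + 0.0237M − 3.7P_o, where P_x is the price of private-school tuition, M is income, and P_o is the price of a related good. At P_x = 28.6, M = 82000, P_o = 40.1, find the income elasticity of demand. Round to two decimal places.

1.11

First evaluate Q: 49.2 − 3(28.6) + 0.0237(82000) − 3.7(40.1) = 49.2 − 85.8 + 1943.4 − 148.37 = 1758.43.
∂Q/∂M = +0.0237, so E_I = 0.0237·(82000/1758.43) ≈ 1.11.
E_I > 1: normal good (luxury).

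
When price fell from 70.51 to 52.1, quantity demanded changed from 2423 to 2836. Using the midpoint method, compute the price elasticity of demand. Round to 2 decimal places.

%ΔQ = (2836 − 2423)/[(2423 + 2836)/2] = 413/2629.5 ≈ 0.1571.
%Δp = (52.1 − 70.51)/[(70.51 + 52.1)/2] = -18.41/61.305 ≈ -0.3003.
Arc elasticity E = %ΔQ/%Δp ≈ 0.1571/-0.3003 ≈ -0.52.
|E| < 1: demand is inelastic over this range.

-0.52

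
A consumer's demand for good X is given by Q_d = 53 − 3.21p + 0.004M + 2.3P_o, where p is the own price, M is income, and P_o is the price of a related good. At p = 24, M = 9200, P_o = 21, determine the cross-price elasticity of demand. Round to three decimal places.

0.791

Substituting, Q_d = 53 − 3.21(24) + 0.004(9200) + 2.3(21) = 53 − 77.04 + 36.8 + 48.3 = 61.06.
∂Q_d/∂P_o = +2.3, so E_xy = 2.3·(21/61.06) ≈ 0.791.
E_xy > 0: the goods are substitutes.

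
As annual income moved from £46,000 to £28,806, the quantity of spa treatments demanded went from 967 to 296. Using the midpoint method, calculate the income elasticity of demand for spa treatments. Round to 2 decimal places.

2.31

%ΔQ = (296 − 967)/[(967+296)/2] = -671/631.5 ≈ -1.0625.
%ΔI = (28,806 − 46,000)/[(46,000+28,806)/2] = -17194/37403 ≈ -0.4597.
E_I = %ΔQ/%ΔI ≈ 2.31.
E_I > 1: normal good (luxury).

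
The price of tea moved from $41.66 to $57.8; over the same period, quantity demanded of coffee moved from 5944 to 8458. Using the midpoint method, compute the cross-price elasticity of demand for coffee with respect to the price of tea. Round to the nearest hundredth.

1.08

%ΔQ_x = (8458 − 5944)/[(5944+8458)/2] = 2514/7201 ≈ 0.3491.
%ΔP_y = (57.8 − 41.66)/[(41.66+57.8)/2] ≈ 0.3246.
E_xy = 0.3491/0.3246 ≈ 1.08.
E_xy > 0, so coffee and tea are substitutes.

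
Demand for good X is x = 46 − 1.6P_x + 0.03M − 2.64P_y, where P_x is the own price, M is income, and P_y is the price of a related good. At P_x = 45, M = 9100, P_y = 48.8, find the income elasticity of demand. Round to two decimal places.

Evaluating quantity at (P_x, M, P_y) gives x = 46 − 1.6(45) + 0.03(9100) − 2.64(48.8) = 46 − 72 + 273 − 128.832 = 118.168.
∂x/∂M = +0.03, so E_I = 0.03·(9100/118.168) ≈ 2.31.
E_I > 1: normal good (luxury).

2.31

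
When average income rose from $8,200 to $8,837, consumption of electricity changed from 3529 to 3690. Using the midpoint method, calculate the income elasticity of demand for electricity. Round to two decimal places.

0.60

%ΔQ = (3690 − 3529)/[(3529+3690)/2] = 161/3609.5 ≈ 0.0446.
%ΔI = (8,837 − 8,200)/[(8,200+8,837)/2] = 637/8518.5 ≈ 0.0748.
E_I = %ΔQ/%ΔI ≈ 0.60.
E_I ∈ (0,1): normal good (necessity).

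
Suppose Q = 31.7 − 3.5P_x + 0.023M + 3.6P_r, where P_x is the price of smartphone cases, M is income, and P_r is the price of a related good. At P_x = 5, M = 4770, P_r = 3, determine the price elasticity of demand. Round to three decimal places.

-0.130

First evaluate Q: 31.7 − 3.5(5) + 0.023(4770) + 3.6(3) = 31.7 − 17.5 + 109.71 + 10.8 = 134.71.
∂Q/∂P_x = −3.5, so E_p = (−3.5)·(5/134.71) ≈ -0.130.
|E_p| < 1: demand is inelastic.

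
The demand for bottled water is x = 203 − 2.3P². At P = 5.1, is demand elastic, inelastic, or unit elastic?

inelastic

At P = 5.1, x = 143.177.
dx/dP = −2·2.3·P = −23.46.
Point elasticity E = (dx/dP)·(P/x) = -23.46 × 5.1/143.177 ≈ -0.836.
|E| ≈ 0.836 < 1, so demand is inelastic.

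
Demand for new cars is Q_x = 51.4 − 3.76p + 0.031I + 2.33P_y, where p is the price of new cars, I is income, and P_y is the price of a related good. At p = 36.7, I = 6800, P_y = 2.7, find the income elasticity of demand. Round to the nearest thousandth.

Evaluating quantity at (p, I, P_y) gives Q_x = 51.4 − 3.76(36.7) + 0.031(6800) + 2.33(2.7) = 51.4 − 137.992 + 210.8 + 6.291 = 130.499.
∂Q_x/∂I = +0.031, so E_I = 0.031·(6800/130.499) ≈ 1.615.
E_I > 1: normal good (luxury).

1.615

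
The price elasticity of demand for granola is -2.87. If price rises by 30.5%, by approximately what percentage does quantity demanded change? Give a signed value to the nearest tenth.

-87.5

%ΔQ ≈ E × %ΔP = (-2.87) × (30.5%) ≈ -87.5%.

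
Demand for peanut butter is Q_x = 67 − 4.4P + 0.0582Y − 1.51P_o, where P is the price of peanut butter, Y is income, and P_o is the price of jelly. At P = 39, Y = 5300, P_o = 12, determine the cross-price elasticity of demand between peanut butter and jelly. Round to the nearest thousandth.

-0.098

Q_x = 67 − 4.4(39) + 0.0582(5300) − 1.51(12) = 67 − 171.6 + 308.46 − 18.12 = 185.74.
∂Q_x/∂P_o = −1.51, so E_xy = -1.51·(12/185.74) ≈ -0.098.
E_xy < 0: the goods are complements.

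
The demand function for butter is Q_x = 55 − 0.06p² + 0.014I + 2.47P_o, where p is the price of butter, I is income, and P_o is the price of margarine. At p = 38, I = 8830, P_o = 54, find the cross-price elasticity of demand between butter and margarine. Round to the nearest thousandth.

0.592

Substituting, Q_x = 55 − 0.06(38)² + 0.014(8830) + 2.47(54) = 55 − 86.64 + 123.62 + 133.38 = 225.36.
∂Q_x/∂P_o = +2.47, so E_xy = 2.47·(54/225.36) ≈ 0.592.
E_xy > 0: the goods are substitutes.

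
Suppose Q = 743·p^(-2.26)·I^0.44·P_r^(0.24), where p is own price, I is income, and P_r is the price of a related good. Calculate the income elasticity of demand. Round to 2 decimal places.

For a Cobb–Douglas (constant-elasticity) form Q = A·I^α·…, the elasticity with respect to I equals the exponent α at every point.
Here the exponent on I is 0.44, so the income elasticity of demand is 0.44.

0.44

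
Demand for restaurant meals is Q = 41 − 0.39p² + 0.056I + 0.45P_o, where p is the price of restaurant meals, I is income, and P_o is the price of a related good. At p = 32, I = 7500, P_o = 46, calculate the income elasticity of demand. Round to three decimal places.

At the given point, Q = 41 − 0.39(32)² + 0.056(7500) + 0.45(46) = 41 − 399.36 + 420 + 20.7 = 82.34.
∂Q/∂I = +0.056, so E_I = 0.056·(7500/82.34) ≈ 5.101.
E_I > 1: normal good (luxury).

5.101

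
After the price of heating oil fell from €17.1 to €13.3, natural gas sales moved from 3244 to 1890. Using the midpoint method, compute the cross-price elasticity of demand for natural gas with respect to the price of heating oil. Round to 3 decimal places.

%ΔQ_x = (1890 − 3244)/[(3244+1890)/2] = -1354/2567 ≈ -0.5275.
%ΔP_y = (13.3 − 17.1)/[(17.1+13.3)/2] ≈ -0.2500.
E_xy = -0.5275/-0.2500 ≈ 2.110.
E_xy > 0, so natural gas and heating oil are substitutes.

2.110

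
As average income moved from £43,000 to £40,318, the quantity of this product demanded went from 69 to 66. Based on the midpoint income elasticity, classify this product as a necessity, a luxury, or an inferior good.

%ΔQ = (66 − 69)/[(69+66)/2] = -3/67.5 ≈ -0.0444.
%ΔI = (40,318 − 43,000)/[(43,000+40,318)/2] = -2682/41659 ≈ -0.0644.
E_I = %ΔQ/%ΔI ≈ 0.690.
E_I ∈ (0,1): normal good (necessity).

necessity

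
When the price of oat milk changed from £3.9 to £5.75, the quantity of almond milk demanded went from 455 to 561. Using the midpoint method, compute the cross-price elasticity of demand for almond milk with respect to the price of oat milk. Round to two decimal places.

%ΔQ_x = (561 − 455)/[(455+561)/2] = 106/508 ≈ 0.2087.
%ΔP_y = (5.75 − 3.9)/[(3.9+5.75)/2] ≈ 0.3834.
E_xy = 0.2087/0.3834 ≈ 0.54.
E_xy > 0, so almond milk and oat milk are substitutes.

0.54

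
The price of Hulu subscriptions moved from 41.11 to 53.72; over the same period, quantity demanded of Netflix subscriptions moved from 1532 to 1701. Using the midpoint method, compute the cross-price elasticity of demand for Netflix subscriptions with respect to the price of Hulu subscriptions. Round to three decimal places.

0.393

%ΔQ_x = (1701 − 1532)/[(1532+1701)/2] = 169/1616.5 ≈ 0.1045.
%ΔP_y = (53.72 − 41.11)/[(41.11+53.72)/2] ≈ 0.2659.
E_xy = 0.1045/0.2659 ≈ 0.393.
E_xy > 0, so Netflix subscriptions and Hulu subscriptions are substitutes.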